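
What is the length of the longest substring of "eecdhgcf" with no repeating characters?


Input: "eecdhgcf"
Sliding window (track last position of each char):
  Position 0 ('e'): window [0,0] length 1 -- new best
  Position 1 ('e'): repeat (last at 0), move window start to 1
  Position 1 ('e'): window [1,1] length 1
  Position 2 ('c'): window [1,2] length 2 -- new best
  Position 3 ('d'): window [1,3] length 3 -- new best
  Position 4 ('h'): window [1,4] length 4 -- new best
  Position 5 ('g'): window [1,5] length 5 -- new best
  Position 6 ('c'): repeat (last at 2), move window start to 3
  Position 6 ('c'): window [3,6] length 4
  Position 7 ('f'): window [3,7] length 5
Longest substring with no repeats: "ecdhg" with length 5

5


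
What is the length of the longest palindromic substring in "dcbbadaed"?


Input: "dcbbadaed"
Checking substrings for palindromes:
  [4:7] "ada" (len 3) => palindrome
  [2:4] "bb" (len 2) => palindrome
Longest palindromic substring: "ada" with length 3

3


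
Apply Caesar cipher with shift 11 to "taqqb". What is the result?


Caesar cipher: shift "taqqb" by 11
  't' (pos 19) + 11 = pos 4 = 'e'
  'a' (pos 0) + 11 = pos 11 = 'l'
  'q' (pos 16) + 11 = pos 1 = 'b'
  'q' (pos 16) + 11 = pos 1 = 'b'
  'b' (pos 1) + 11 = pos 12 = 'm'
Result: elbbm

elbbm


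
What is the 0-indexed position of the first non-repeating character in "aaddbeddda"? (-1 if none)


Input: aaddbeddda
Character frequencies:
  'a': 3
  'b': 1
  'd': 5
  'e': 1
Scanning left to right for freq == 1:
  Position 0 ('a'): freq=3, skip
  Position 1 ('a'): freq=3, skip
  Position 2 ('d'): freq=5, skip
  Position 3 ('d'): freq=5, skip
  Position 4 ('b'): unique! => answer = 4

4


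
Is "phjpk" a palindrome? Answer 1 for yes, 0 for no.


Input: phjpk
Reversed: kpjhp
  Compare pos 0 ('p') with pos 4 ('k'): MISMATCH
  Compare pos 1 ('h') with pos 3 ('p'): MISMATCH
Result: not a palindrome

0


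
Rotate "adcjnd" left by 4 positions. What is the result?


Input: "adcjnd", rotate left by 4
First 4 characters: "adcj"
Remaining characters: "nd"
Concatenate remaining + first: "nd" + "adcj" = "ndadcj"

ndadcj


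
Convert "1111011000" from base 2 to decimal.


Input: "1111011000" in base 2
Positional expansion:
  Digit '1' (value 1) x 2^9 = 512
  Digit '1' (value 1) x 2^8 = 256
  Digit '1' (value 1) x 2^7 = 128
  Digit '1' (value 1) x 2^6 = 64
  Digit '0' (value 0) x 2^5 = 0
  Digit '1' (value 1) x 2^4 = 16
  Digit '1' (value 1) x 2^3 = 8
  Digit '0' (value 0) x 2^2 = 0
  Digit '0' (value 0) x 2^1 = 0
  Digit '0' (value 0) x 2^0 = 0
Sum = 984

984


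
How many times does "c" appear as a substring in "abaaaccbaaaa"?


Searching for "c" in "abaaaccbaaaa"
Scanning each position:
  Position 0: "a" => no
  Position 1: "b" => no
  Position 2: "a" => no
  Position 3: "a" => no
  Position 4: "a" => no
  Position 5: "c" => MATCH
  Position 6: "c" => MATCH
  Position 7: "b" => no
  Position 8: "a" => no
  Position 9: "a" => no
  Position 10: "a" => no
  Position 11: "a" => no
Total occurrences: 2

2


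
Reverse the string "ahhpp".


Input: ahhpp
Reading characters right to left:
  Position 4: 'p'
  Position 3: 'p'
  Position 2: 'h'
  Position 1: 'h'
  Position 0: 'a'
Reversed: pphha

pphha


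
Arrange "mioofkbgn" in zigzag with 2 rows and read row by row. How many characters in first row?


Zigzag "mioofkbgn" into 2 rows:
Placing characters:
  'm' => row 0
  'i' => row 1
  'o' => row 0
  'o' => row 1
  'f' => row 0
  'k' => row 1
  'b' => row 0
  'g' => row 1
  'n' => row 0
Rows:
  Row 0: "mofbn"
  Row 1: "iokg"
First row length: 5

5


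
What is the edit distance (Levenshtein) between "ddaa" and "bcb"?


Computing edit distance: "ddaa" -> "bcb"
DP table:
           b    c    b
      0    1    2    3
  d   1    1    2    3
  d   2    2    2    3
  a   3    3    3    3
  a   4    4    4    4
Edit distance = dp[4][3] = 4

4


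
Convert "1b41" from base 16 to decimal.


Input: "1b41" in base 16
Positional expansion:
  Digit '1' (value 1) x 16^3 = 4096
  Digit 'b' (value 11) x 16^2 = 2816
  Digit '4' (value 4) x 16^1 = 64
  Digit '1' (value 1) x 16^0 = 1
Sum = 6977

6977


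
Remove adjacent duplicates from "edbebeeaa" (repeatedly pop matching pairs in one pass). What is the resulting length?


Input: edbebeeaa
Stack-based adjacent duplicate removal:
  Read 'e': push. Stack: e
  Read 'd': push. Stack: ed
  Read 'b': push. Stack: edb
  Read 'e': push. Stack: edbe
  Read 'b': push. Stack: edbeb
  Read 'e': push. Stack: edbebe
  Read 'e': matches stack top 'e' => pop. Stack: edbeb
  Read 'a': push. Stack: edbeba
  Read 'a': matches stack top 'a' => pop. Stack: edbeb
Final stack: "edbeb" (length 5)

5


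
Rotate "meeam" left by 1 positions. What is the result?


Input: "meeam", rotate left by 1
First 1 characters: "m"
Remaining characters: "eeam"
Concatenate remaining + first: "eeam" + "m" = "eeamm"

eeamm


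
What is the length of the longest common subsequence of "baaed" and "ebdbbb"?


LCS of "baaed" and "ebdbbb"
DP table:
           e    b    d    b    b    b
      0    0    0    0    0    0    0
  b   0    0    1    1    1    1    1
  a   0    0    1    1    1    1    1
  a   0    0    1    1    1    1    1
  e   0    1    1    1    1    1    1
  d   0    1    1    2    2    2    2
LCS length = dp[5][6] = 2

2


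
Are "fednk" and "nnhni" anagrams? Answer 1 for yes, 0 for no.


Strings: "fednk", "nnhni"
Sorted first:  defkn
Sorted second: hinnn
Differ at position 0: 'd' vs 'h' => not anagrams

0


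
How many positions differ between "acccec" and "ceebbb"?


Comparing "acccec" and "ceebbb" position by position:
  Position 0: 'a' vs 'c' => DIFFER
  Position 1: 'c' vs 'e' => DIFFER
  Position 2: 'c' vs 'e' => DIFFER
  Position 3: 'c' vs 'b' => DIFFER
  Position 4: 'e' vs 'b' => DIFFER
  Position 5: 'c' vs 'b' => DIFFER
Positions that differ: 6

6


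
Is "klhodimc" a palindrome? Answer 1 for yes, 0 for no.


Input: klhodimc
Reversed: cmidohlk
  Compare pos 0 ('k') with pos 7 ('c'): MISMATCH
  Compare pos 1 ('l') with pos 6 ('m'): MISMATCH
  Compare pos 2 ('h') with pos 5 ('i'): MISMATCH
  Compare pos 3 ('o') with pos 4 ('d'): MISMATCH
Result: not a palindrome

0


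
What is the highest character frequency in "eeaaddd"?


Input: eeaaddd
Character counts:
  'a': 2
  'd': 3
  'e': 2
Maximum frequency: 3

3


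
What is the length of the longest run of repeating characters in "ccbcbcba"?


Input: "ccbcbcba"
Scanning for longest run:
  Position 1 ('c'): continues run of 'c', length=2
  Position 2 ('b'): new char, reset run to 1
  Position 3 ('c'): new char, reset run to 1
  Position 4 ('b'): new char, reset run to 1
  Position 5 ('c'): new char, reset run to 1
  Position 6 ('b'): new char, reset run to 1
  Position 7 ('a'): new char, reset run to 1
Longest run: 'c' with length 2

2


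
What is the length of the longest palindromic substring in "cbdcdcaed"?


Input: "cbdcdcaed"
Checking substrings for palindromes:
  [2:5] "dcd" (len 3) => palindrome
  [3:6] "cdc" (len 3) => palindrome
Longest palindromic substring: "dcd" with length 3

3


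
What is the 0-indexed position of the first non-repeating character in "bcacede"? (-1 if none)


Input: bcacede
Character frequencies:
  'a': 1
  'b': 1
  'c': 2
  'd': 1
  'e': 2
Scanning left to right for freq == 1:
  Position 0 ('b'): unique! => answer = 0

0


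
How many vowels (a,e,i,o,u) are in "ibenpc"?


Input: ibenpc
Checking each character:
  'i' at position 0: vowel (running total: 1)
  'b' at position 1: consonant
  'e' at position 2: vowel (running total: 2)
  'n' at position 3: consonant
  'p' at position 4: consonant
  'c' at position 5: consonant
Total vowels: 2

2


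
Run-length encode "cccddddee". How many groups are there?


Input: cccddddee
Scanning for consecutive runs:
  Group 1: 'c' x 3 (positions 0-2)
  Group 2: 'd' x 4 (positions 3-6)
  Group 3: 'e' x 2 (positions 7-8)
Total groups: 3

3


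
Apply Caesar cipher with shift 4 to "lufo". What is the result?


Caesar cipher: shift "lufo" by 4
  'l' (pos 11) + 4 = pos 15 = 'p'
  'u' (pos 20) + 4 = pos 24 = 'y'
  'f' (pos 5) + 4 = pos 9 = 'j'
  'o' (pos 14) + 4 = pos 18 = 's'
Result: pyjs

pyjs


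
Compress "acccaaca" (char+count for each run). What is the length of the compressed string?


Input: acccaaca
Runs:
  'a' x 1 => "a1"
  'c' x 3 => "c3"
  'a' x 2 => "a2"
  'c' x 1 => "c1"
  'a' x 1 => "a1"
Compressed: "a1c3a2c1a1"
Compressed length: 10

10


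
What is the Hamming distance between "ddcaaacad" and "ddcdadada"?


Comparing "ddcaaacad" and "ddcdadada" position by position:
  Position 0: 'd' vs 'd' => same
  Position 1: 'd' vs 'd' => same
  Position 2: 'c' vs 'c' => same
  Position 3: 'a' vs 'd' => differ
  Position 4: 'a' vs 'a' => same
  Position 5: 'a' vs 'd' => differ
  Position 6: 'c' vs 'a' => differ
  Position 7: 'a' vs 'd' => differ
  Position 8: 'd' vs 'a' => differ
Total differences (Hamming distance): 5

5


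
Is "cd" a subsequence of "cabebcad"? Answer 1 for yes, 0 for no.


Check if "cd" is a subsequence of "cabebcad"
Greedy scan:
  Position 0 ('c'): matches sub[0] = 'c'
  Position 1 ('a'): no match needed
  Position 2 ('b'): no match needed
  Position 3 ('e'): no match needed
  Position 4 ('b'): no match needed
  Position 5 ('c'): no match needed
  Position 6 ('a'): no match needed
  Position 7 ('d'): matches sub[1] = 'd'
All 2 characters matched => is a subsequence

1


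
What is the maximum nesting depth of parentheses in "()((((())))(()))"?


Input: "()((((())))(()))"
Tracking depth:
  Position 0 '(': depth becomes 1
  Position 1 ')': depth becomes 0
  Position 2 '(': depth becomes 1
  Position 3 '(': depth becomes 2
  Position 4 '(': depth becomes 3
  Position 5 '(': depth becomes 4
  Position 6 '(': depth becomes 5
  Position 7 ')': depth becomes 4
  Position 8 ')': depth becomes 3
  Position 9 ')': depth becomes 2
  Position 10 ')': depth becomes 1
  Position 11 '(': depth becomes 2
  Position 12 '(': depth becomes 3
  Position 13 ')': depth becomes 2
  Position 14 ')': depth becomes 1
  Position 15 ')': depth becomes 0
Maximum depth reached: 5

5


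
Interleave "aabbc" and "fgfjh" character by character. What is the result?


Interleaving "aabbc" and "fgfjh":
  Position 0: 'a' from first, 'f' from second => "af"
  Position 1: 'a' from first, 'g' from second => "ag"
  Position 2: 'b' from first, 'f' from second => "bf"
  Position 3: 'b' from first, 'j' from second => "bj"
  Position 4: 'c' from first, 'h' from second => "ch"
Result: afagbfbjch

afagbfbjch


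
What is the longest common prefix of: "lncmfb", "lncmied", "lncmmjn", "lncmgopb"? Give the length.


Words: lncmfb, lncmied, lncmmjn, lncmgopb
  Position 0: all 'l' => match
  Position 1: all 'n' => match
  Position 2: all 'c' => match
  Position 3: all 'm' => match
  Position 4: ('f', 'i', 'm', 'g') => mismatch, stop
LCP = "lncm" (length 4)

4


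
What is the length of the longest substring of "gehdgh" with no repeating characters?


Input: "gehdgh"
Sliding window (track last position of each char):
  Position 0 ('g'): window [0,0] length 1 -- new best
  Position 1 ('e'): window [0,1] length 2 -- new best
  Position 2 ('h'): window [0,2] length 3 -- new best
  Position 3 ('d'): window [0,3] length 4 -- new best
  Position 4 ('g'): repeat (last at 0), move window start to 1
  Position 4 ('g'): window [1,4] length 4
  Position 5 ('h'): repeat (last at 2), move window start to 3
  Position 5 ('h'): window [3,5] length 3
Longest substring with no repeats: "gehd" with length 4

4


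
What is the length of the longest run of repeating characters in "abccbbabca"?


Input: "abccbbabca"
Scanning for longest run:
  Position 1 ('b'): new char, reset run to 1
  Position 2 ('c'): new char, reset run to 1
  Position 3 ('c'): continues run of 'c', length=2
  Position 4 ('b'): new char, reset run to 1
  Position 5 ('b'): continues run of 'b', length=2
  Position 6 ('a'): new char, reset run to 1
  Position 7 ('b'): new char, reset run to 1
  Position 8 ('c'): new char, reset run to 1
  Position 9 ('a'): new char, reset run to 1
Longest run: 'c' with length 2

2


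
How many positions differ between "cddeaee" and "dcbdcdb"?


Comparing "cddeaee" and "dcbdcdb" position by position:
  Position 0: 'c' vs 'd' => DIFFER
  Position 1: 'd' vs 'c' => DIFFER
  Position 2: 'd' vs 'b' => DIFFER
  Position 3: 'e' vs 'd' => DIFFER
  Position 4: 'a' vs 'c' => DIFFER
  Position 5: 'e' vs 'd' => DIFFER
  Position 6: 'e' vs 'b' => DIFFER
Positions that differ: 7

7


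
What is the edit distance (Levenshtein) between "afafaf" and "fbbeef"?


Computing edit distance: "afafaf" -> "fbbeef"
DP table:
           f    b    b    e    e    f
      0    1    2    3    4    5    6
  a   1    1    2    3    4    5    6
  f   2    1    2    3    4    5    5
  a   3    2    2    3    4    5    6
  f   4    3    3    3    4    5    5
  a   5    4    4    4    4    5    6
  f   6    5    5    5    5    5    5
Edit distance = dp[6][6] = 5

5


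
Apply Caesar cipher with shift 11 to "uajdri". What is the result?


Caesar cipher: shift "uajdri" by 11
  'u' (pos 20) + 11 = pos 5 = 'f'
  'a' (pos 0) + 11 = pos 11 = 'l'
  'j' (pos 9) + 11 = pos 20 = 'u'
  'd' (pos 3) + 11 = pos 14 = 'o'
  'r' (pos 17) + 11 = pos 2 = 'c'
  'i' (pos 8) + 11 = pos 19 = 't'
Result: fluoct

fluoct


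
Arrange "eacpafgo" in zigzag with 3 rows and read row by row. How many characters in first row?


Zigzag "eacpafgo" into 3 rows:
Placing characters:
  'e' => row 0
  'a' => row 1
  'c' => row 2
  'p' => row 1
  'a' => row 0
  'f' => row 1
  'g' => row 2
  'o' => row 1
Rows:
  Row 0: "ea"
  Row 1: "apfo"
  Row 2: "cg"
First row length: 2

2


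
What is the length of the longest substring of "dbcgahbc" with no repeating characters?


Input: "dbcgahbc"
Sliding window (track last position of each char):
  Position 0 ('d'): window [0,0] length 1 -- new best
  Position 1 ('b'): window [0,1] length 2 -- new best
  Position 2 ('c'): window [0,2] length 3 -- new best
  Position 3 ('g'): window [0,3] length 4 -- new best
  Position 4 ('a'): window [0,4] length 5 -- new best
  Position 5 ('h'): window [0,5] length 6 -- new best
  Position 6 ('b'): repeat (last at 1), move window start to 2
  Position 6 ('b'): window [2,6] length 5
  Position 7 ('c'): repeat (last at 2), move window start to 3
  Position 7 ('c'): window [3,7] length 5
Longest substring with no repeats: "dbcgah" with length 6

6


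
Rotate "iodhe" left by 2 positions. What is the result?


Input: "iodhe", rotate left by 2
First 2 characters: "io"
Remaining characters: "dhe"
Concatenate remaining + first: "dhe" + "io" = "dheio"

dheio


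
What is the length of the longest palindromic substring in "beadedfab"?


Input: "beadedfab"
Checking substrings for palindromes:
  [3:6] "ded" (len 3) => palindrome
Longest palindromic substring: "ded" with length 3

3


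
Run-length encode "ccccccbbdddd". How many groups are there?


Input: ccccccbbdddd
Scanning for consecutive runs:
  Group 1: 'c' x 6 (positions 0-5)
  Group 2: 'b' x 2 (positions 6-7)
  Group 3: 'd' x 4 (positions 8-11)
Total groups: 3

3


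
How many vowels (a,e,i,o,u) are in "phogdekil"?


Input: phogdekil
Checking each character:
  'p' at position 0: consonant
  'h' at position 1: consonant
  'o' at position 2: vowel (running total: 1)
  'g' at position 3: consonant
  'd' at position 4: consonant
  'e' at position 5: vowel (running total: 2)
  'k' at position 6: consonant
  'i' at position 7: vowel (running total: 3)
  'l' at position 8: consonant
Total vowels: 3

3


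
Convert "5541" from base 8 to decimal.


Input: "5541" in base 8
Positional expansion:
  Digit '5' (value 5) x 8^3 = 2560
  Digit '5' (value 5) x 8^2 = 320
  Digit '4' (value 4) x 8^1 = 32
  Digit '1' (value 1) x 8^0 = 1
Sum = 2913

2913


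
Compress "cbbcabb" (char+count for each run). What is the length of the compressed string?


Input: cbbcabb
Runs:
  'c' x 1 => "c1"
  'b' x 2 => "b2"
  'c' x 1 => "c1"
  'a' x 1 => "a1"
  'b' x 2 => "b2"
Compressed: "c1b2c1a1b2"
Compressed length: 10

10


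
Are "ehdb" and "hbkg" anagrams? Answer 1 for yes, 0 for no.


Strings: "ehdb", "hbkg"
Sorted first:  bdeh
Sorted second: bghk
Differ at position 1: 'd' vs 'g' => not anagrams

0


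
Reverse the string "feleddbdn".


Input: feleddbdn
Reading characters right to left:
  Position 8: 'n'
  Position 7: 'd'
  Position 6: 'b'
  Position 5: 'd'
  Position 4: 'd'
  Position 3: 'e'
  Position 2: 'l'
  Position 1: 'e'
  Position 0: 'f'
Reversed: ndbddelef

ndbddelef


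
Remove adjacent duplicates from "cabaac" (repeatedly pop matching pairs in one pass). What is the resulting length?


Input: cabaac
Stack-based adjacent duplicate removal:
  Read 'c': push. Stack: c
  Read 'a': push. Stack: ca
  Read 'b': push. Stack: cab
  Read 'a': push. Stack: caba
  Read 'a': matches stack top 'a' => pop. Stack: cab
  Read 'c': push. Stack: cabc
Final stack: "cabc" (length 4)

4


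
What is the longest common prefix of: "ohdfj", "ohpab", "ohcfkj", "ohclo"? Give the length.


Words: ohdfj, ohpab, ohcfkj, ohclo
  Position 0: all 'o' => match
  Position 1: all 'h' => match
  Position 2: ('d', 'p', 'c', 'c') => mismatch, stop
LCP = "oh" (length 2)

2


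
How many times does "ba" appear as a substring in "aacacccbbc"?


Searching for "ba" in "aacacccbbc"
Scanning each position:
  Position 0: "aa" => no
  Position 1: "ac" => no
  Position 2: "ca" => no
  Position 3: "ac" => no
  Position 4: "cc" => no
  Position 5: "cc" => no
  Position 6: "cb" => no
  Position 7: "bb" => no
  Position 8: "bc" => no
Total occurrences: 0

0


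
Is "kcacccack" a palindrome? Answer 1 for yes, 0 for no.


Input: kcacccack
Reversed: kcacccack
  Compare pos 0 ('k') with pos 8 ('k'): match
  Compare pos 1 ('c') with pos 7 ('c'): match
  Compare pos 2 ('a') with pos 6 ('a'): match
  Compare pos 3 ('c') with pos 5 ('c'): match
Result: palindrome

1


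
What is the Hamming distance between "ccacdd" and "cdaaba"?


Comparing "ccacdd" and "cdaaba" position by position:
  Position 0: 'c' vs 'c' => same
  Position 1: 'c' vs 'd' => differ
  Position 2: 'a' vs 'a' => same
  Position 3: 'c' vs 'a' => differ
  Position 4: 'd' vs 'b' => differ
  Position 5: 'd' vs 'a' => differ
Total differences (Hamming distance): 4

4


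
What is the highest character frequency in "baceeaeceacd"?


Input: baceeaeceacd
Character counts:
  'a': 3
  'b': 1
  'c': 3
  'd': 1
  'e': 4
Maximum frequency: 4

4


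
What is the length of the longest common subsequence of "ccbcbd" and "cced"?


LCS of "ccbcbd" and "cced"
DP table:
           c    c    e    d
      0    0    0    0    0
  c   0    1    1    1    1
  c   0    1    2    2    2
  b   0    1    2    2    2
  c   0    1    2    2    2
  b   0    1    2    2    2
  d   0    1    2    2    3
LCS length = dp[6][4] = 3

3


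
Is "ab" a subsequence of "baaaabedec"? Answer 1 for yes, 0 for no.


Check if "ab" is a subsequence of "baaaabedec"
Greedy scan:
  Position 0 ('b'): no match needed
  Position 1 ('a'): matches sub[0] = 'a'
  Position 2 ('a'): no match needed
  Position 3 ('a'): no match needed
  Position 4 ('a'): no match needed
  Position 5 ('b'): matches sub[1] = 'b'
  Position 6 ('e'): no match needed
  Position 7 ('d'): no match needed
  Position 8 ('e'): no match needed
  Position 9 ('c'): no match needed
All 2 characters matched => is a subsequence

1


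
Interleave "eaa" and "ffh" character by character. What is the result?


Interleaving "eaa" and "ffh":
  Position 0: 'e' from first, 'f' from second => "ef"
  Position 1: 'a' from first, 'f' from second => "af"
  Position 2: 'a' from first, 'h' from second => "ah"
Result: efafah

efafah


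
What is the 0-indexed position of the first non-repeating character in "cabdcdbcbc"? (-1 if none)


Input: cabdcdbcbc
Character frequencies:
  'a': 1
  'b': 3
  'c': 4
  'd': 2
Scanning left to right for freq == 1:
  Position 0 ('c'): freq=4, skip
  Position 1 ('a'): unique! => answer = 1

1


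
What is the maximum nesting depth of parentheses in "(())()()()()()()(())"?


Input: "(())()()()()()()(())"
Tracking depth:
  Position 0 '(': depth becomes 1
  Position 1 '(': depth becomes 2
  Position 2 ')': depth becomes 1
  Position 3 ')': depth becomes 0
  Position 4 '(': depth becomes 1
  Position 5 ')': depth becomes 0
  Position 6 '(': depth becomes 1
  Position 7 ')': depth becomes 0
  Position 8 '(': depth becomes 1
  Position 9 ')': depth becomes 0
  Position 10 '(': depth becomes 1
  Position 11 ')': depth becomes 0
  Position 12 '(': depth becomes 1
  Position 13 ')': depth becomes 0
  Position 14 '(': depth becomes 1
  Position 15 ')': depth becomes 0
  Position 16 '(': depth becomes 1
  Position 17 '(': depth becomes 2
  Position 18 ')': depth becomes 1
  Position 19 ')': depth becomes 0
Maximum depth reached: 2

2


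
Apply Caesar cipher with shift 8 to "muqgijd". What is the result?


Caesar cipher: shift "muqgijd" by 8
  'm' (pos 12) + 8 = pos 20 = 'u'
  'u' (pos 20) + 8 = pos 2 = 'c'
  'q' (pos 16) + 8 = pos 24 = 'y'
  'g' (pos 6) + 8 = pos 14 = 'o'
  'i' (pos 8) + 8 = pos 16 = 'q'
  'j' (pos 9) + 8 = pos 17 = 'r'
  'd' (pos 3) + 8 = pos 11 = 'l'
Result: ucyoqrl

ucyoqrl


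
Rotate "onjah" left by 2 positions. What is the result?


Input: "onjah", rotate left by 2
First 2 characters: "on"
Remaining characters: "jah"
Concatenate remaining + first: "jah" + "on" = "jahon"

jahon


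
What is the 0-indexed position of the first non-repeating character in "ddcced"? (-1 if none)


Input: ddcced
Character frequencies:
  'c': 2
  'd': 3
  'e': 1
Scanning left to right for freq == 1:
  Position 0 ('d'): freq=3, skip
  Position 1 ('d'): freq=3, skip
  Position 2 ('c'): freq=2, skip
  Position 3 ('c'): freq=2, skip
  Position 4 ('e'): unique! => answer = 4

4


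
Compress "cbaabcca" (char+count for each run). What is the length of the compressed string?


Input: cbaabcca
Runs:
  'c' x 1 => "c1"
  'b' x 1 => "b1"
  'a' x 2 => "a2"
  'b' x 1 => "b1"
  'c' x 2 => "c2"
  'a' x 1 => "a1"
Compressed: "c1b1a2b1c2a1"
Compressed length: 12

12


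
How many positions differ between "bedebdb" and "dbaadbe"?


Comparing "bedebdb" and "dbaadbe" position by position:
  Position 0: 'b' vs 'd' => DIFFER
  Position 1: 'e' vs 'b' => DIFFER
  Position 2: 'd' vs 'a' => DIFFER
  Position 3: 'e' vs 'a' => DIFFER
  Position 4: 'b' vs 'd' => DIFFER
  Position 5: 'd' vs 'b' => DIFFER
  Position 6: 'b' vs 'e' => DIFFER
Positions that differ: 7

7


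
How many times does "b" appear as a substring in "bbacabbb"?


Searching for "b" in "bbacabbb"
Scanning each position:
  Position 0: "b" => MATCH
  Position 1: "b" => MATCH
  Position 2: "a" => no
  Position 3: "c" => no
  Position 4: "a" => no
  Position 5: "b" => MATCH
  Position 6: "b" => MATCH
  Position 7: "b" => MATCH
Total occurrences: 5

5


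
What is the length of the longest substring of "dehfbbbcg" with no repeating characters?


Input: "dehfbbbcg"
Sliding window (track last position of each char):
  Position 0 ('d'): window [0,0] length 1 -- new best
  Position 1 ('e'): window [0,1] length 2 -- new best
  Position 2 ('h'): window [0,2] length 3 -- new best
  Position 3 ('f'): window [0,3] length 4 -- new best
  Position 4 ('b'): window [0,4] length 5 -- new best
  Position 5 ('b'): repeat (last at 4), move window start to 5
  Position 5 ('b'): window [5,5] length 1
  Position 6 ('b'): repeat (last at 5), move window start to 6
  Position 6 ('b'): window [6,6] length 1
  Position 7 ('c'): window [6,7] length 2
  Position 8 ('g'): window [6,8] length 3
Longest substring with no repeats: "dehfb" with length 5

5


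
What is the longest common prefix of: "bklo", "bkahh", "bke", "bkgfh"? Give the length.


Words: bklo, bkahh, bke, bkgfh
  Position 0: all 'b' => match
  Position 1: all 'k' => match
  Position 2: ('l', 'a', 'e', 'g') => mismatch, stop
LCP = "bk" (length 2)

2


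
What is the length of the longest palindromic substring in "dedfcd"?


Input: "dedfcd"
Checking substrings for palindromes:
  [0:3] "ded" (len 3) => palindrome
Longest palindromic substring: "ded" with length 3

3


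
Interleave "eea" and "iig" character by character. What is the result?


Interleaving "eea" and "iig":
  Position 0: 'e' from first, 'i' from second => "ei"
  Position 1: 'e' from first, 'i' from second => "ei"
  Position 2: 'a' from first, 'g' from second => "ag"
Result: eieiag

eieiag


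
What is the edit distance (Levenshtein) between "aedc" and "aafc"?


Computing edit distance: "aedc" -> "aafc"
DP table:
           a    a    f    c
      0    1    2    3    4
  a   1    0    1    2    3
  e   2    1    1    2    3
  d   3    2    2    2    3
  c   4    3    3    3    2
Edit distance = dp[4][4] = 2

2


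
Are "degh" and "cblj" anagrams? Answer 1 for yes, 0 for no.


Strings: "degh", "cblj"
Sorted first:  degh
Sorted second: bcjl
Differ at position 0: 'd' vs 'b' => not anagrams

0


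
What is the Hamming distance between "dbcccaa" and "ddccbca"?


Comparing "dbcccaa" and "ddccbca" position by position:
  Position 0: 'd' vs 'd' => same
  Position 1: 'b' vs 'd' => differ
  Position 2: 'c' vs 'c' => same
  Position 3: 'c' vs 'c' => same
  Position 4: 'c' vs 'b' => differ
  Position 5: 'a' vs 'c' => differ
  Position 6: 'a' vs 'a' => same
Total differences (Hamming distance): 3

3


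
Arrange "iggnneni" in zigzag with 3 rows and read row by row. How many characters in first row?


Zigzag "iggnneni" into 3 rows:
Placing characters:
  'i' => row 0
  'g' => row 1
  'g' => row 2
  'n' => row 1
  'n' => row 0
  'e' => row 1
  'n' => row 2
  'i' => row 1
Rows:
  Row 0: "in"
  Row 1: "gnei"
  Row 2: "gn"
First row length: 2

2


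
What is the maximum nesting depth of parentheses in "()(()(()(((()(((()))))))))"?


Input: "()(()(()(((()(((()))))))))"
Tracking depth:
  Position 0 '(': depth becomes 1
  Position 1 ')': depth becomes 0
  Position 2 '(': depth becomes 1
  Position 3 '(': depth becomes 2
  Position 4 ')': depth becomes 1
  Position 5 '(': depth becomes 2
  Position 6 '(': depth becomes 3
  Position 7 ')': depth becomes 2
  Position 8 '(': depth becomes 3
  Position 9 '(': depth becomes 4
  Position 10 '(': depth becomes 5
  Position 11 '(': depth becomes 6
  Position 12 ')': depth becomes 5
  Position 13 '(': depth becomes 6
  Position 14 '(': depth becomes 7
  Position 15 '(': depth becomes 8
  Position 16 '(': depth becomes 9
  Position 17 ')': depth becomes 8
  Position 18 ')': depth becomes 7
  Position 19 ')': depth becomes 6
  Position 20 ')': depth becomes 5
  Position 21 ')': depth becomes 4
  Position 22 ')': depth becomes 3
  Position 23 ')': depth becomes 2
  Position 24 ')': depth becomes 1
  Position 25 ')': depth becomes 0
Maximum depth reached: 9

9


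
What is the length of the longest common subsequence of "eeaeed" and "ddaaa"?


LCS of "eeaeed" and "ddaaa"
DP table:
           d    d    a    a    a
      0    0    0    0    0    0
  e   0    0    0    0    0    0
  e   0    0    0    0    0    0
  a   0    0    0    1    1    1
  e   0    0    0    1    1    1
  e   0    0    0    1    1    1
  d   0    1    1    1    1    1
LCS length = dp[6][5] = 1

1


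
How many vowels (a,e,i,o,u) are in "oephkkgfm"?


Input: oephkkgfm
Checking each character:
  'o' at position 0: vowel (running total: 1)
  'e' at position 1: vowel (running total: 2)
  'p' at position 2: consonant
  'h' at position 3: consonant
  'k' at position 4: consonant
  'k' at position 5: consonant
  'g' at position 6: consonant
  'f' at position 7: consonant
  'm' at position 8: consonant
Total vowels: 2

2


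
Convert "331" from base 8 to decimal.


Input: "331" in base 8
Positional expansion:
  Digit '3' (value 3) x 8^2 = 192
  Digit '3' (value 3) x 8^1 = 24
  Digit '1' (value 1) x 8^0 = 1
Sum = 217

217


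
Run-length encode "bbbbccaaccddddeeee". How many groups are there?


Input: bbbbccaaccddddeeee
Scanning for consecutive runs:
  Group 1: 'b' x 4 (positions 0-3)
  Group 2: 'c' x 2 (positions 4-5)
  Group 3: 'a' x 2 (positions 6-7)
  Group 4: 'c' x 2 (positions 8-9)
  Group 5: 'd' x 4 (positions 10-13)
  Group 6: 'e' x 4 (positions 14-17)
Total groups: 6

6


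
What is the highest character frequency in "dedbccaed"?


Input: dedbccaed
Character counts:
  'a': 1
  'b': 1
  'c': 2
  'd': 3
  'e': 2
Maximum frequency: 3

3


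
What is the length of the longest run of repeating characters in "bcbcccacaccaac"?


Input: "bcbcccacaccaac"
Scanning for longest run:
  Position 1 ('c'): new char, reset run to 1
  Position 2 ('b'): new char, reset run to 1
  Position 3 ('c'): new char, reset run to 1
  Position 4 ('c'): continues run of 'c', length=2
  Position 5 ('c'): continues run of 'c', length=3
  Position 6 ('a'): new char, reset run to 1
  Position 7 ('c'): new char, reset run to 1
  Position 8 ('a'): new char, reset run to 1
  Position 9 ('c'): new char, reset run to 1
  Position 10 ('c'): continues run of 'c', length=2
  Position 11 ('a'): new char, reset run to 1
  Position 12 ('a'): continues run of 'a', length=2
  Position 13 ('c'): new char, reset run to 1
Longest run: 'c' with length 3

3


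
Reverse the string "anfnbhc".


Input: anfnbhc
Reading characters right to left:
  Position 6: 'c'
  Position 5: 'h'
  Position 4: 'b'
  Position 3: 'n'
  Position 2: 'f'
  Position 1: 'n'
  Position 0: 'a'
Reversed: chbnfna

chbnfna


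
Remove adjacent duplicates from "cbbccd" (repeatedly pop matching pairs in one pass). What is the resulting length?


Input: cbbccd
Stack-based adjacent duplicate removal:
  Read 'c': push. Stack: c
  Read 'b': push. Stack: cb
  Read 'b': matches stack top 'b' => pop. Stack: c
  Read 'c': matches stack top 'c' => pop. Stack: (empty)
  Read 'c': push. Stack: c
  Read 'd': push. Stack: cd
Final stack: "cd" (length 2)

2


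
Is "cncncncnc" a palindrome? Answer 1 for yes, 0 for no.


Input: cncncncnc
Reversed: cncncncnc
  Compare pos 0 ('c') with pos 8 ('c'): match
  Compare pos 1 ('n') with pos 7 ('n'): match
  Compare pos 2 ('c') with pos 6 ('c'): match
  Compare pos 3 ('n') with pos 5 ('n'): match
Result: palindrome

1


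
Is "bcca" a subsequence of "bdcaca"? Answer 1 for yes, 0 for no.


Check if "bcca" is a subsequence of "bdcaca"
Greedy scan:
  Position 0 ('b'): matches sub[0] = 'b'
  Position 1 ('d'): no match needed
  Position 2 ('c'): matches sub[1] = 'c'
  Position 3 ('a'): no match needed
  Position 4 ('c'): matches sub[2] = 'c'
  Position 5 ('a'): matches sub[3] = 'a'
All 4 characters matched => is a subsequence

1


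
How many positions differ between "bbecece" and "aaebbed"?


Comparing "bbecece" and "aaebbed" position by position:
  Position 0: 'b' vs 'a' => DIFFER
  Position 1: 'b' vs 'a' => DIFFER
  Position 2: 'e' vs 'e' => same
  Position 3: 'c' vs 'b' => DIFFER
  Position 4: 'e' vs 'b' => DIFFER
  Position 5: 'c' vs 'e' => DIFFER
  Position 6: 'e' vs 'd' => DIFFER
Positions that differ: 6

6


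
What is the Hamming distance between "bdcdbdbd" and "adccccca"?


Comparing "bdcdbdbd" and "adccccca" position by position:
  Position 0: 'b' vs 'a' => differ
  Position 1: 'd' vs 'd' => same
  Position 2: 'c' vs 'c' => same
  Position 3: 'd' vs 'c' => differ
  Position 4: 'b' vs 'c' => differ
  Position 5: 'd' vs 'c' => differ
  Position 6: 'b' vs 'c' => differ
  Position 7: 'd' vs 'a' => differ
Total differences (Hamming distance): 6

6


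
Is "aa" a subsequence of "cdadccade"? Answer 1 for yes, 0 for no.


Check if "aa" is a subsequence of "cdadccade"
Greedy scan:
  Position 0 ('c'): no match needed
  Position 1 ('d'): no match needed
  Position 2 ('a'): matches sub[0] = 'a'
  Position 3 ('d'): no match needed
  Position 4 ('c'): no match needed
  Position 5 ('c'): no match needed
  Position 6 ('a'): matches sub[1] = 'a'
  Position 7 ('d'): no match needed
  Position 8 ('e'): no match needed
All 2 characters matched => is a subsequence

1


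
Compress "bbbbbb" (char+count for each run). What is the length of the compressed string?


Input: bbbbbb
Runs:
  'b' x 6 => "b6"
Compressed: "b6"
Compressed length: 2

2


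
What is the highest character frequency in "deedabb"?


Input: deedabb
Character counts:
  'a': 1
  'b': 2
  'd': 2
  'e': 2
Maximum frequency: 2

2


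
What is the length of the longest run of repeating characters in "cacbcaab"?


Input: "cacbcaab"
Scanning for longest run:
  Position 1 ('a'): new char, reset run to 1
  Position 2 ('c'): new char, reset run to 1
  Position 3 ('b'): new char, reset run to 1
  Position 4 ('c'): new char, reset run to 1
  Position 5 ('a'): new char, reset run to 1
  Position 6 ('a'): continues run of 'a', length=2
  Position 7 ('b'): new char, reset run to 1
Longest run: 'a' with length 2

2


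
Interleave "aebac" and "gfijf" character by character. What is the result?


Interleaving "aebac" and "gfijf":
  Position 0: 'a' from first, 'g' from second => "ag"
  Position 1: 'e' from first, 'f' from second => "ef"
  Position 2: 'b' from first, 'i' from second => "bi"
  Position 3: 'a' from first, 'j' from second => "aj"
  Position 4: 'c' from first, 'f' from second => "cf"
Result: agefbiajcf

agefbiajcf


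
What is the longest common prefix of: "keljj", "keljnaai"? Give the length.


Words: keljj, keljnaai
  Position 0: all 'k' => match
  Position 1: all 'e' => match
  Position 2: all 'l' => match
  Position 3: all 'j' => match
  Position 4: ('j', 'n') => mismatch, stop
LCP = "kelj" (length 4)

4


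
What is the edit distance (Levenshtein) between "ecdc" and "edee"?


Computing edit distance: "ecdc" -> "edee"
DP table:
           e    d    e    e
      0    1    2    3    4
  e   1    0    1    2    3
  c   2    1    1    2    3
  d   3    2    1    2    3
  c   4    3    2    2    3
Edit distance = dp[4][4] = 3

3


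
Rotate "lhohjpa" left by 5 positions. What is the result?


Input: "lhohjpa", rotate left by 5
First 5 characters: "lhohj"
Remaining characters: "pa"
Concatenate remaining + first: "pa" + "lhohj" = "palhohj"

palhohj


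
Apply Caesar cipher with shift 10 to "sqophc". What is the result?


Caesar cipher: shift "sqophc" by 10
  's' (pos 18) + 10 = pos 2 = 'c'
  'q' (pos 16) + 10 = pos 0 = 'a'
  'o' (pos 14) + 10 = pos 24 = 'y'
  'p' (pos 15) + 10 = pos 25 = 'z'
  'h' (pos 7) + 10 = pos 17 = 'r'
  'c' (pos 2) + 10 = pos 12 = 'm'
Result: cayzrm

cayzrm


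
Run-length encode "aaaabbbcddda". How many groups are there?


Input: aaaabbbcddda
Scanning for consecutive runs:
  Group 1: 'a' x 4 (positions 0-3)
  Group 2: 'b' x 3 (positions 4-6)
  Group 3: 'c' x 1 (positions 7-7)
  Group 4: 'd' x 3 (positions 8-10)
  Group 5: 'a' x 1 (positions 11-11)
Total groups: 5

5


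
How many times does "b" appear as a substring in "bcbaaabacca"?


Searching for "b" in "bcbaaabacca"
Scanning each position:
  Position 0: "b" => MATCH
  Position 1: "c" => no
  Position 2: "b" => MATCH
  Position 3: "a" => no
  Position 4: "a" => no
  Position 5: "a" => no
  Position 6: "b" => MATCH
  Position 7: "a" => no
  Position 8: "c" => no
  Position 9: "c" => no
  Position 10: "a" => no
Total occurrences: 3

3


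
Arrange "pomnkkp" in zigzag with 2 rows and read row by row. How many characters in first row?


Zigzag "pomnkkp" into 2 rows:
Placing characters:
  'p' => row 0
  'o' => row 1
  'm' => row 0
  'n' => row 1
  'k' => row 0
  'k' => row 1
  'p' => row 0
Rows:
  Row 0: "pmkp"
  Row 1: "onk"
First row length: 4

4


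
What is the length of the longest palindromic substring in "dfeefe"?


Input: "dfeefe"
Checking substrings for palindromes:
  [1:5] "feef" (len 4) => palindrome
  [3:6] "efe" (len 3) => palindrome
  [2:4] "ee" (len 2) => palindrome
Longest palindromic substring: "feef" with length 4

4


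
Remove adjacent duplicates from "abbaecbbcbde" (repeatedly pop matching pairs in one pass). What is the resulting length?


Input: abbaecbbcbde
Stack-based adjacent duplicate removal:
  Read 'a': push. Stack: a
  Read 'b': push. Stack: ab
  Read 'b': matches stack top 'b' => pop. Stack: a
  Read 'a': matches stack top 'a' => pop. Stack: (empty)
  Read 'e': push. Stack: e
  Read 'c': push. Stack: ec
  Read 'b': push. Stack: ecb
  Read 'b': matches stack top 'b' => pop. Stack: ec
  Read 'c': matches stack top 'c' => pop. Stack: e
  Read 'b': push. Stack: eb
  Read 'd': push. Stack: ebd
  Read 'e': push. Stack: ebde
Final stack: "ebde" (length 4)

4


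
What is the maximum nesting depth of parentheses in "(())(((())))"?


Input: "(())(((())))"
Tracking depth:
  Position 0 '(': depth becomes 1
  Position 1 '(': depth becomes 2
  Position 2 ')': depth becomes 1
  Position 3 ')': depth becomes 0
  Position 4 '(': depth becomes 1
  Position 5 '(': depth becomes 2
  Position 6 '(': depth becomes 3
  Position 7 '(': depth becomes 4
  Position 8 ')': depth becomes 3
  Position 9 ')': depth becomes 2
  Position 10 ')': depth becomes 1
  Position 11 ')': depth becomes 0
Maximum depth reached: 4

4


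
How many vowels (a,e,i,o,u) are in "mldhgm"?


Input: mldhgm
Checking each character:
  'm' at position 0: consonant
  'l' at position 1: consonant
  'd' at position 2: consonant
  'h' at position 3: consonant
  'g' at position 4: consonant
  'm' at position 5: consonant
Total vowels: 0

0


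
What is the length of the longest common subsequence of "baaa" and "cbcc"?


LCS of "baaa" and "cbcc"
DP table:
           c    b    c    c
      0    0    0    0    0
  b   0    0    1    1    1
  a   0    0    1    1    1
  a   0    0    1    1    1
  a   0    0    1    1    1
LCS length = dp[4][4] = 1

1


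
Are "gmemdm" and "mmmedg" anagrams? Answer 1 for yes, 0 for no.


Strings: "gmemdm", "mmmedg"
Sorted first:  degmmm
Sorted second: degmmm
Sorted forms match => anagrams

1


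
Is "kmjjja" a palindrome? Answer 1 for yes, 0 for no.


Input: kmjjja
Reversed: ajjjmk
  Compare pos 0 ('k') with pos 5 ('a'): MISMATCH
  Compare pos 1 ('m') with pos 4 ('j'): MISMATCH
  Compare pos 2 ('j') with pos 3 ('j'): match
Result: not a palindrome

0


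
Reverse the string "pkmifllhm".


Input: pkmifllhm
Reading characters right to left:
  Position 8: 'm'
  Position 7: 'h'
  Position 6: 'l'
  Position 5: 'l'
  Position 4: 'f'
  Position 3: 'i'
  Position 2: 'm'
  Position 1: 'k'
  Position 0: 'p'
Reversed: mhllfimkp

mhllfimkp


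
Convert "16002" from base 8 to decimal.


Input: "16002" in base 8
Positional expansion:
  Digit '1' (value 1) x 8^4 = 4096
  Digit '6' (value 6) x 8^3 = 3072
  Digit '0' (value 0) x 8^2 = 0
  Digit '0' (value 0) x 8^1 = 0
  Digit '2' (value 2) x 8^0 = 2
Sum = 7170

7170


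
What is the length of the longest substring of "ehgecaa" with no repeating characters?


Input: "ehgecaa"
Sliding window (track last position of each char):
  Position 0 ('e'): window [0,0] length 1 -- new best
  Position 1 ('h'): window [0,1] length 2 -- new best
  Position 2 ('g'): window [0,2] length 3 -- new best
  Position 3 ('e'): repeat (last at 0), move window start to 1
  Position 3 ('e'): window [1,3] length 3
  Position 4 ('c'): window [1,4] length 4 -- new best
  Position 5 ('a'): window [1,5] length 5 -- new best
  Position 6 ('a'): repeat (last at 5), move window start to 6
  Position 6 ('a'): window [6,6] length 1
Longest substring with no repeats: "hgeca" with length 5

5


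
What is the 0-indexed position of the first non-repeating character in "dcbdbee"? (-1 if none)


Input: dcbdbee
Character frequencies:
  'b': 2
  'c': 1
  'd': 2
  'e': 2
Scanning left to right for freq == 1:
  Position 0 ('d'): freq=2, skip
  Position 1 ('c'): unique! => answer = 1

1


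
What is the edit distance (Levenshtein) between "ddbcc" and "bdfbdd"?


Computing edit distance: "ddbcc" -> "bdfbdd"
DP table:
           b    d    f    b    d    d
      0    1    2    3    4    5    6
  d   1    1    1    2    3    4    5
  d   2    2    1    2    3    3    4
  b   3    2    2    2    2    3    4
  c   4    3    3    3    3    3    4
  c   5    4    4    4    4    4    4
Edit distance = dp[5][6] = 4

4
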